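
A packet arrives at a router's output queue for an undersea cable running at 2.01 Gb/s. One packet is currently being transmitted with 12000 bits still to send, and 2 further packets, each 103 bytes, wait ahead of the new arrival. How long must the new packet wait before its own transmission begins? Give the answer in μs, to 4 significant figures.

6.790 μs

Each queued packet: L/R = 824/2.01e+09 = 0.40995 μs.
2 queued → 0.8199 μs.
Plus remaining 12000 bits of current packet: 5.97015 μs.
Queuing delay = 6.790 μs.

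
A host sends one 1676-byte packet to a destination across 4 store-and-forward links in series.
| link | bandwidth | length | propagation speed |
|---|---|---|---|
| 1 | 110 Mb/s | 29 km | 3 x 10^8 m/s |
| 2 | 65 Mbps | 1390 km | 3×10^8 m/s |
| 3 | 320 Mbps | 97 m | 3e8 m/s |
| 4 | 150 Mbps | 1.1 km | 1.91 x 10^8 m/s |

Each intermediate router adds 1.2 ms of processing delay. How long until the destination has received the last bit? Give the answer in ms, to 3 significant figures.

8.80 ms

L = 1676 × 8 = 13408 bits.
Transmission delays (L/R per hop): 0.121891, 0.206277, 0.0419, 0.0893867 ms; sum = 0.459454 ms.
Propagation delays (d/s per hop): 0.0966667, 4.63333, 0.000323333, 0.00575916 ms; sum = 4.73608 ms.
Processing at 3 router(s): 3 × 1.2 ms = 3.6 ms.
End-to-end = 8.80 ms.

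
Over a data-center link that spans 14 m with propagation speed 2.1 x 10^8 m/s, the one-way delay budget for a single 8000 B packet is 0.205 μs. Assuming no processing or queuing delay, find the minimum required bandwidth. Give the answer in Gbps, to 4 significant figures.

462.7 Gbps

L = 64000 bits.
Propagation delay = 14 / 210000000 = 0.0666667 μs.
Transmission budget = 0.205 − 0.0666667 = 0.138333 μs.
R ≥ L / t_tx = 64000 bits / 1.38333e-07 s = 462.7 Gbps.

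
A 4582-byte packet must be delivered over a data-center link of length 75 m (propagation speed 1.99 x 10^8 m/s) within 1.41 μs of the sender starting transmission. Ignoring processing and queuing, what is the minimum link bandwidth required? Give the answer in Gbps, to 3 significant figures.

L = 36656 bits.
Propagation delay = 75 / 199000000 = 0.376884 μs.
Transmission budget = 1.41 − 0.376884 = 1.03312 μs.
R ≥ L / t_tx = 36656 bits / 1.03312e-06 s = 35.5 Gbps.

35.5 Gbps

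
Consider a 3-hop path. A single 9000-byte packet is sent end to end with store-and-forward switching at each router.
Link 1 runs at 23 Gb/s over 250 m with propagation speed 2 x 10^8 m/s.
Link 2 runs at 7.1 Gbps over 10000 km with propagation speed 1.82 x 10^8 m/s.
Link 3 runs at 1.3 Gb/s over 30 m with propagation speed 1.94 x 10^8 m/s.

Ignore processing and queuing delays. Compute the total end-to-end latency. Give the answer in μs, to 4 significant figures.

L = 9000 × 8 = 72000 bits.
Transmission delays (L/R per hop): 3.13043, 10.1408, 55.3846 μs; sum = 68.6559 μs.
Propagation delays (d/s per hop): 1.25, 54945.1, 0.154639 μs; sum = 54946.5 μs.
End-to-end = 55020 μs.

55020 μs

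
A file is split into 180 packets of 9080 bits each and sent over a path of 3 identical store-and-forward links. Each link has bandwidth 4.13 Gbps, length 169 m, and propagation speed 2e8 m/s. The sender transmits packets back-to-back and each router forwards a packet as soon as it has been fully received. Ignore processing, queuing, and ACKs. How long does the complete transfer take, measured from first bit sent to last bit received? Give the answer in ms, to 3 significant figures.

Per-hop transmission t_tx = L/R = 9080/4130000000 = 0.00219855 ms.
Per-hop propagation t_prop = 169/200000000 = 0.000845 ms.
Pipeline fill: first packet needs 3·t_tx to clear all hops; remaining 179 packets each add one t_tx.
Total = (3+180-1)·t_tx + 3·t_prop = 182·0.00219855 + 3·0.000845 = 0.403 ms.

0.403 ms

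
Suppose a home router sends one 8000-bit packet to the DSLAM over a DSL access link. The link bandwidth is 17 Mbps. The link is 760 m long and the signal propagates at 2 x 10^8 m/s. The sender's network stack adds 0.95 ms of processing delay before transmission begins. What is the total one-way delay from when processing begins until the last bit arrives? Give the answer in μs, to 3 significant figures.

Transmission delay = L/R = 8000 / 17000000 = 470.588 μs.
Propagation delay = d/s = 760 m / 200000000 m/s = 3.8 μs.
Plus processing delay 0.95 ms = 950 μs.
Total = 1420 μs.

1420 μs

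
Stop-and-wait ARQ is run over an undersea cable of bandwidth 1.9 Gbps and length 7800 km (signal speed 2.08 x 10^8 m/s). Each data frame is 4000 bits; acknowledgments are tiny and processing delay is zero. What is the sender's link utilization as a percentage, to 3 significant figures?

t_tx = L/R = 4000/1900000000 = 2.10526e-06 s.
t_prop = 7800000/208000000 = 0.0375 s; RTT = 0.075 s.
Cycle = t_tx + RTT = 0.0750021 s.
Utilization = t_tx / cycle = 2.10526e-06/0.0750021 = 0.00281 %.

0.00281 %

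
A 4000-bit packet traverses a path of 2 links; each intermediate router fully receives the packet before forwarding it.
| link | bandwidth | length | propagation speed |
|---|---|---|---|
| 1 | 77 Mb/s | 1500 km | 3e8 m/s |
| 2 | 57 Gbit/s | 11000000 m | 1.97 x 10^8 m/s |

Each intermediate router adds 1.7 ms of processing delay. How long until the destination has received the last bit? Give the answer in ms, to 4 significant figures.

62.59 ms

Transmission delays (L/R per hop): 0.0519481, 7.01754e-05 ms; sum = 0.0520182 ms.
Propagation delays (d/s per hop): 5, 55.8376 ms; sum = 60.8376 ms.
Processing at 1 router(s): 1 × 1.7 ms = 1.7 ms.
End-to-end = 62.59 ms.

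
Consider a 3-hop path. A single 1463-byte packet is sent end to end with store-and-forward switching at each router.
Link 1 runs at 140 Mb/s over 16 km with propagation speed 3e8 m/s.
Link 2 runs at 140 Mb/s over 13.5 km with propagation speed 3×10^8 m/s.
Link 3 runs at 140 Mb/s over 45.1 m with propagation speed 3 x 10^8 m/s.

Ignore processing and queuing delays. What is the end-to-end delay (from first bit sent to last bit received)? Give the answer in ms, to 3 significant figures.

0.349 ms

L = 1463 × 8 = 11704 bits.
Transmission delay per hop = L/R = 11704/140000000 = 0.0836 ms; 3 hops → 0.2508 ms.
Propagation delays (d/s per hop): 0.0533333, 0.045, 0.000150333 ms; sum = 0.0984837 ms.
End-to-end = 0.349 ms.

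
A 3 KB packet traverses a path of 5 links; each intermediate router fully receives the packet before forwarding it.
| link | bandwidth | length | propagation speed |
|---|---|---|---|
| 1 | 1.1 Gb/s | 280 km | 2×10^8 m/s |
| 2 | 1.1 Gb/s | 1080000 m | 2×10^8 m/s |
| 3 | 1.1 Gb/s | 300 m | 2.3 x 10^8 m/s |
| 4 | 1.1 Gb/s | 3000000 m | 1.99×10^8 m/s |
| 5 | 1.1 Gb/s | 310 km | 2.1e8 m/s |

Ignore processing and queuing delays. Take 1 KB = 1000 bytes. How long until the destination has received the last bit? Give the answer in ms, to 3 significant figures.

23.5 ms

L = 24000 bits.
Transmission delay per hop = L/R = 24000/1100000000 = 0.0218182 ms; 5 hops → 0.109091 ms.
Propagation delays (d/s per hop): 1.4, 5.4, 0.00130435, 15.0754, 1.47619 ms; sum = 23.3529 ms.
End-to-end = 23.5 ms.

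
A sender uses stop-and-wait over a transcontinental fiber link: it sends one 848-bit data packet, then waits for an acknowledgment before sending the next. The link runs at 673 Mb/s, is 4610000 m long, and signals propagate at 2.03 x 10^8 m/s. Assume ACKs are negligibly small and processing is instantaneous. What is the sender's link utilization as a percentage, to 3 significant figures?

t_tx = L/R = 848/673000000 = 1.26003e-06 s.
t_prop = 4610000/2.03e+08 = 0.0227094 s; RTT = 0.0454187 s.
Cycle = t_tx + RTT = 0.04542 s.
Utilization = t_tx / cycle = 1.26003e-06/0.04542 = 0.00277 %.

0.00277 %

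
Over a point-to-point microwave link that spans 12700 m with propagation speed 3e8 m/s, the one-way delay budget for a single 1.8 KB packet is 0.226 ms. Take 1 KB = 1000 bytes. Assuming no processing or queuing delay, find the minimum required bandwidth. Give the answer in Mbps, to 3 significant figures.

L = 14400 bits.
Propagation delay = 12700 / 300000000 = 0.0423333 ms.
Transmission budget = 0.226 − 0.0423333 = 0.183667 ms.
R ≥ L / t_tx = 14400 bits / 0.000183667 s = 78.4 Mbps.

78.4 Mbps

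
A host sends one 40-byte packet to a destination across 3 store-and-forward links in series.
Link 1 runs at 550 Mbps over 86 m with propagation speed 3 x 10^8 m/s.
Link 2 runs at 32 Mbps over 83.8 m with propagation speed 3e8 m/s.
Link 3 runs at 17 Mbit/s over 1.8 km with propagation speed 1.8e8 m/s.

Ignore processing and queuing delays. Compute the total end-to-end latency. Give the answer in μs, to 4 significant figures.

39.97 μs

L = 40 × 8 = 320 bits.
Transmission delays (L/R per hop): 0.581818, 10, 18.8235 μs; sum = 29.4053 μs.
Propagation delays (d/s per hop): 0.286667, 0.279333, 10 μs; sum = 10.566 μs.
End-to-end = 39.97 μs.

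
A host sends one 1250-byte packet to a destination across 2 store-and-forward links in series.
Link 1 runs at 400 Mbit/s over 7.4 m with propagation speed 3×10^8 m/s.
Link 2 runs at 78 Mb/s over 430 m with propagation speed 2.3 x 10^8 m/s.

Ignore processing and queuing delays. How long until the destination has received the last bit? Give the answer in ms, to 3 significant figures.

L = 1250 × 8 = 10000 bits.
Transmission delays (L/R per hop): 0.025, 0.128205 ms; sum = 0.153205 ms.
Propagation delays (d/s per hop): 2.46667e-05, 0.00186957 ms; sum = 0.00189423 ms.
End-to-end = 0.155 ms.

0.155 ms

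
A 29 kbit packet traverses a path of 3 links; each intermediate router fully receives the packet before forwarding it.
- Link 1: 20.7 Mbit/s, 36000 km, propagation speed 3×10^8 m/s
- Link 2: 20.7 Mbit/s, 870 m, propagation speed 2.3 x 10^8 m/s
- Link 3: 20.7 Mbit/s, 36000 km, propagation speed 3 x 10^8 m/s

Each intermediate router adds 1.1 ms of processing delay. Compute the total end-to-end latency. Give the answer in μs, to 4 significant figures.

246400 μs

L = 29000 bits.
Transmission delay per hop = L/R = 29000/20700000 = 1400.97 μs; 3 hops → 4202.9 μs.
Propagation delays (d/s per hop): 120000, 3.78261, 120000 μs; sum = 240004 μs.
Processing at 2 router(s): 2 × 1.1 ms = 2200 μs.
End-to-end = 246400 μs.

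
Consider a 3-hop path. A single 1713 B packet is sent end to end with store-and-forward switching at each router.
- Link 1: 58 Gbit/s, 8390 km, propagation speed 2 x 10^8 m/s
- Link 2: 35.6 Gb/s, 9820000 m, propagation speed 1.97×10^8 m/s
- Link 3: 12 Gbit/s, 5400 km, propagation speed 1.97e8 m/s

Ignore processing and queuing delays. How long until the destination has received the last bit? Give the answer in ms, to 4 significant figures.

119.2 ms

L = 1713 × 8 = 13704 bits.
Transmission delays (L/R per hop): 0.000236276, 0.000384944, 0.001142 ms; sum = 0.00176322 ms.
Propagation delays (d/s per hop): 41.95, 49.8477, 27.4112 ms; sum = 119.209 ms.
End-to-end = 119.2 ms.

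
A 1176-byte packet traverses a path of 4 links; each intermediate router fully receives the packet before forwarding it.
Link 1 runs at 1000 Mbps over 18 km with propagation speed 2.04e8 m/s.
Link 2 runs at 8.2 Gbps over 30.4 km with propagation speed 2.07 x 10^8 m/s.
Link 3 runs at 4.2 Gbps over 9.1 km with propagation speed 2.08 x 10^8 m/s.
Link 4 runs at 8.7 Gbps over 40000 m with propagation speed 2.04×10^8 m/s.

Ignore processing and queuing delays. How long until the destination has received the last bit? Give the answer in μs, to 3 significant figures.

L = 1176 × 8 = 9408 bits.
Transmission delays (L/R per hop): 9.408, 1.14732, 2.24, 1.08138 μs; sum = 13.8767 μs.
Propagation delays (d/s per hop): 88.2353, 146.86, 43.75, 196.078 μs; sum = 474.924 μs.
End-to-end = 489 μs.

489 μs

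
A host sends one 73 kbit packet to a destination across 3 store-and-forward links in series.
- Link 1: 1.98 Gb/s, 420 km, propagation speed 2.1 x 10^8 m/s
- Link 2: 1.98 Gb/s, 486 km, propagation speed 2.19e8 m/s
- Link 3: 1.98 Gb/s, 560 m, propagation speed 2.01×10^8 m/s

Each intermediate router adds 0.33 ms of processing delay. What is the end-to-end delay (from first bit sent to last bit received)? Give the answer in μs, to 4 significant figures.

L = 73000 bits.
Transmission delay per hop = L/R = 73000/1980000000 = 36.8687 μs; 3 hops → 110.606 μs.
Propagation delays (d/s per hop): 2000, 2219.18, 2.78607 μs; sum = 4221.96 μs.
Processing at 2 router(s): 2 × 0.33 ms = 660 μs.
End-to-end = 4993 μs.

4993 μs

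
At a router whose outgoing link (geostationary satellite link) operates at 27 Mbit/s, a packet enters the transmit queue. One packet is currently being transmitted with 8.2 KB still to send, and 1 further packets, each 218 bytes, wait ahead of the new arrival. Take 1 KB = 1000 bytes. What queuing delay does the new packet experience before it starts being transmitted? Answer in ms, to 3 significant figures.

Each queued packet: L/R = 1744/27000000 = 0.0645926 ms.
1 queued → 0.0645926 ms.
Plus remaining 65600 bits of current packet: 2.42963 ms.
Queuing delay = 2.49 ms.

2.49 ms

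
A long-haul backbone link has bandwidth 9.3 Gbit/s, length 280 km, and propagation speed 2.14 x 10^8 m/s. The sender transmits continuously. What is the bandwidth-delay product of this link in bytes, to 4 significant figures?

1521000 bytes

Propagation delay = 280000 / 214000000 = 0.00130841 s.
BDP = R × t_prop = 9300000000 × 0.00130841 = 12168200 bits.
In bytes: 12168200/8 = 1521000 bytes.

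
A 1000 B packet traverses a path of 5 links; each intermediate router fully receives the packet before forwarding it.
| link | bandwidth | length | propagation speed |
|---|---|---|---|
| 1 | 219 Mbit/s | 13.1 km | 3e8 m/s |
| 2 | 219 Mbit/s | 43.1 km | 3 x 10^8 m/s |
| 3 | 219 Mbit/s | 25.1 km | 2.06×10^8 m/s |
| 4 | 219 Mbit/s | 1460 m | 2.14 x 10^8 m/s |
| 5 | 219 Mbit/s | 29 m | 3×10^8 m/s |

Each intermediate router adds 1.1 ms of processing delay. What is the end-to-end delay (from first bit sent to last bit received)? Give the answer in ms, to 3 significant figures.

4.90 ms

L = 1000 × 8 = 8000 bits.
Transmission delay per hop = L/R = 8000/219000000 = 0.0365297 ms; 5 hops → 0.182648 ms.
Propagation delays (d/s per hop): 0.0436667, 0.143667, 0.121845, 0.00682243, 9.66667e-05 ms; sum = 0.316097 ms.
Processing at 4 router(s): 4 × 1.1 ms = 4.4 ms.
End-to-end = 4.90 ms.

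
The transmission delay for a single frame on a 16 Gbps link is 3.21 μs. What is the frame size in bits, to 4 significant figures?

L = R × t_tx = 16000000000 b/s × 3.21e-06 s = 51360 bits.

51360 bits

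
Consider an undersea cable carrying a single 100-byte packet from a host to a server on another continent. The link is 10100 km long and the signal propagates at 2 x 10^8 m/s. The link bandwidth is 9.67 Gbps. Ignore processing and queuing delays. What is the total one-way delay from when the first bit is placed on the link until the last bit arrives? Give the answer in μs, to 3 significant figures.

L = 100 × 8 = 800 bits.
Transmission delay = L/R = 800 / 9670000000 = 0.0827301 μs.
Propagation delay = d/s = 10100000 m / 200000000 m/s = 50500 μs.
Total = 50500 μs.

50500 μs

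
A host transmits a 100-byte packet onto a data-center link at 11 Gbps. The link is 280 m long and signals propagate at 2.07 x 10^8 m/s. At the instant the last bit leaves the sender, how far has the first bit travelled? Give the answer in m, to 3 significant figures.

15.1 m

t_tx = L/R = 800/11000000000 = 7.27273e-08 s.
Distance = s × t_tx = 2.07e+08 × 7.27273e-08 = 15.1 m.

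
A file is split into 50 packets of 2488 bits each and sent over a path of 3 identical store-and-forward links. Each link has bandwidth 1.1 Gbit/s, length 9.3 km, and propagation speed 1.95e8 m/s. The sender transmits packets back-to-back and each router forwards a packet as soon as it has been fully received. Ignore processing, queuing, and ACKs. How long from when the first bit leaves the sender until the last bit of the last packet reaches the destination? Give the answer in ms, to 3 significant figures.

Per-hop transmission t_tx = L/R = 2488/1100000000 = 0.00226182 ms.
Per-hop propagation t_prop = 9300/195000000 = 0.0476923 ms.
Pipeline fill: first packet needs 3·t_tx to clear all hops; remaining 49 packets each add one t_tx.
Total = (3+50-1)·t_tx + 3·t_prop = 52·0.00226182 + 3·0.0476923 = 0.261 ms.

0.261 ms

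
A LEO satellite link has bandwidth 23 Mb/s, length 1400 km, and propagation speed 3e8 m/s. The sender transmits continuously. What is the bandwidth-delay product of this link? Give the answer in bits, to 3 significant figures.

107000 bits

Propagation delay = 1400000 / 300000000 = 0.00466667 s.
BDP = R × t_prop = 23000000 × 0.00466667 = 107333 bits.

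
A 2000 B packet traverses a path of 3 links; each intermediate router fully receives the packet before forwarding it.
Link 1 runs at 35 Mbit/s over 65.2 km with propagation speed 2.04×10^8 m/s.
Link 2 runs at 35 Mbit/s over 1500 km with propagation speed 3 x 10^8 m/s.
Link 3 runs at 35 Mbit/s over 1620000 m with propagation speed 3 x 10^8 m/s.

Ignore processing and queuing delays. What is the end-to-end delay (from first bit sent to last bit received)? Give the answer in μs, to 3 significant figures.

L = 2000 × 8 = 16000 bits.
Transmission delay per hop = L/R = 16000/35000000 = 457.143 μs; 3 hops → 1371.43 μs.
Propagation delays (d/s per hop): 319.608, 5000, 5400 μs; sum = 10719.6 μs.
End-to-end = 12100 μs.

12100 μs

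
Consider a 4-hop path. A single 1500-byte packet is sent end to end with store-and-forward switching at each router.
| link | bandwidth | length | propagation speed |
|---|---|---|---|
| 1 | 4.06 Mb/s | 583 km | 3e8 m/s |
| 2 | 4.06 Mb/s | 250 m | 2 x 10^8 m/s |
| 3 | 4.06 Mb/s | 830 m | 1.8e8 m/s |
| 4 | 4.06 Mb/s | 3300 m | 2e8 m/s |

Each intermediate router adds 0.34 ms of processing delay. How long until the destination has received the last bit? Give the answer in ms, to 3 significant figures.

14.8 ms

L = 1500 × 8 = 12000 bits.
Transmission delay per hop = L/R = 12000/4.06e+06 = 2.95567 ms; 4 hops → 11.8227 ms.
Propagation delays (d/s per hop): 1.94333, 0.00125, 0.00461111, 0.0165 ms; sum = 1.96569 ms.
Processing at 3 router(s): 3 × 0.34 ms = 1.02 ms.
End-to-end = 14.8 ms.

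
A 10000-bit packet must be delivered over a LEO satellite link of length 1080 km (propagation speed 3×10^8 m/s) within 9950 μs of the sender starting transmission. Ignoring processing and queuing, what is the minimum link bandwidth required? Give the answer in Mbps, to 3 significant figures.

Propagation delay = 1080000 / 300000000 = 3600 μs.
Transmission budget = 9950 − 3600 = 6350 μs.
R ≥ L / t_tx = 10000 bits / 0.00635 s = 1.57 Mbps.

1.57 Mbps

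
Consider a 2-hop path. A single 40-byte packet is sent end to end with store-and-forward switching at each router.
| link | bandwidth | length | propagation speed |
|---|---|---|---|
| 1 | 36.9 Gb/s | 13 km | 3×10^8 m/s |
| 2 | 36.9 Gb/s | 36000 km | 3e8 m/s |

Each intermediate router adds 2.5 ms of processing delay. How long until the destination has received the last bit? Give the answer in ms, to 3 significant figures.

L = 40 × 8 = 320 bits.
Transmission delay per hop = L/R = 320/36900000000 = 8.67209e-06 ms; 2 hops → 1.73442e-05 ms.
Propagation delays (d/s per hop): 0.0433333, 120 ms; sum = 120.043 ms.
Processing at 1 router(s): 1 × 2.5 ms = 2.5 ms.
End-to-end = 123 ms.

123 ms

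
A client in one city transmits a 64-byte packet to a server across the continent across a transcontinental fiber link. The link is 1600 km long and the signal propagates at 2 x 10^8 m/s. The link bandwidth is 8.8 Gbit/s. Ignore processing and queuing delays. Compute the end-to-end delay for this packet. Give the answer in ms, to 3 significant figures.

8.00 ms

L = 64 × 8 = 512 bits.
Transmission delay = L/R = 512 / 8800000000 = 5.81818e-05 ms.
Propagation delay = d/s = 1600000 m / 200000000 m/s = 8 ms.
Total = 8.00 ms.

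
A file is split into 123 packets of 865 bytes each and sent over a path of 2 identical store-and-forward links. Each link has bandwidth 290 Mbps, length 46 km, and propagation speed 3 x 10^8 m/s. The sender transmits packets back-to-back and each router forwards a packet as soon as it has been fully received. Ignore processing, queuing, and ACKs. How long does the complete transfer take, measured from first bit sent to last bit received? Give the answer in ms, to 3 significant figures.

Per-hop transmission t_tx = L/R = 6920/290000000 = 0.0238621 ms.
Per-hop propagation t_prop = 46000/300000000 = 0.153333 ms.
Pipeline fill: first packet needs 2·t_tx to clear all hops; remaining 122 packets each add one t_tx.
Total = (2+123-1)·t_tx + 2·t_prop = 124·0.0238621 + 2·0.153333 = 3.27 ms.

3.27 ms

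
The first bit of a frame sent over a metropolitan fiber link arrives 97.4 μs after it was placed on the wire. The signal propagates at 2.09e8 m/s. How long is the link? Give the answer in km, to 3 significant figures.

20.4 km

d = s × t_prop = 209000000 × 9.74e-05 = 20.4 km.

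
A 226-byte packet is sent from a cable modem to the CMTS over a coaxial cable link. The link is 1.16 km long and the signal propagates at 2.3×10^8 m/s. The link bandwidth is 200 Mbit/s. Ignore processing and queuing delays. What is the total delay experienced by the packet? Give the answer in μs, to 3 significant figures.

L = 226 × 8 = 1808 bits.
Transmission delay = L/R = 1808 / 200000000 = 9.04 μs.
Propagation delay = d/s = 1160 m / 2.3e+08 m/s = 5.04348 μs.
Total = 14.1 μs.

14.1 μs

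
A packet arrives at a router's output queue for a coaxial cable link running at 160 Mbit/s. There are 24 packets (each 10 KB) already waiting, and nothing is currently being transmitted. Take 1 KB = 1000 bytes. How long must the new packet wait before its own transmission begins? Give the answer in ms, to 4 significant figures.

12.00 ms

Each queued packet: L/R = 80000/160000000 = 0.5 ms.
24 queued → 12 ms.
Queuing delay = 12.00 ms.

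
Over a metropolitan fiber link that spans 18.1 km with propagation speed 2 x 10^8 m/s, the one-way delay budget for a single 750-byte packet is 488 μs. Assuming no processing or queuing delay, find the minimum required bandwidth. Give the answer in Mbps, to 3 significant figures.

L = 6000 bits.
Propagation delay = 18100 / 200000000 = 90.5 μs.
Transmission budget = 488 − 90.5 = 397.5 μs.
R ≥ L / t_tx = 6000 bits / 0.0003975 s = 15.1 Mbps.

15.1 Mbps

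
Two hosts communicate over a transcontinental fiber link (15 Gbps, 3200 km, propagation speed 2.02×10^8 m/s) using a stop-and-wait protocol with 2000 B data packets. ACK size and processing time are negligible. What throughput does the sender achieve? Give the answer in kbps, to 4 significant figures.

t_tx = L/R = 16000/15000000000 = 1.06667e-06 s.
t_prop = 3200000/202000000 = 0.0158416 s; RTT = 0.0316832 s.
Cycle = t_tx + RTT = 0.0316842 s.
Throughput = L / cycle = 16000 / 0.0316842 = 505.0 kbps.

505.0 kbps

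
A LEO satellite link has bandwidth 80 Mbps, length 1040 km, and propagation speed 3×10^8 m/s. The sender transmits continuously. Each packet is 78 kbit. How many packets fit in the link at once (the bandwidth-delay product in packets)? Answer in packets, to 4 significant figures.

3.556 packets

Propagation delay = 1040000 / 300000000 = 0.00346667 s.
BDP = R × t_prop = 80000000 × 0.00346667 = 277333 bits.
In packets of 78000 bits: 3.556 packets.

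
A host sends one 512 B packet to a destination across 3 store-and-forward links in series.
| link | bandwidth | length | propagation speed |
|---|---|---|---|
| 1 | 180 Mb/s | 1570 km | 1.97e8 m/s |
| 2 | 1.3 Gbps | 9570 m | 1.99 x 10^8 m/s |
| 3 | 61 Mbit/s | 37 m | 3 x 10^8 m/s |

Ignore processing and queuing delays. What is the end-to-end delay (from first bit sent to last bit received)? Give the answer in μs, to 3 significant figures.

L = 512 × 8 = 4096 bits.
Transmission delays (L/R per hop): 22.7556, 3.15077, 67.1475 μs; sum = 93.0539 μs.
Propagation delays (d/s per hop): 7969.54, 48.0905, 0.123333 μs; sum = 8017.76 μs.
End-to-end = 8110 μs.

8110 μs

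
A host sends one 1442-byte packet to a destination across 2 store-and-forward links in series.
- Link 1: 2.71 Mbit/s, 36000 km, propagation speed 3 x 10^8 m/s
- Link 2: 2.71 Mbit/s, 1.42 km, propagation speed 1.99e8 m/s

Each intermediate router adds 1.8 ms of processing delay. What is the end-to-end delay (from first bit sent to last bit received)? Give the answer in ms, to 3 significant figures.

130 ms

L = 1442 × 8 = 11536 bits.
Transmission delay per hop = L/R = 11536/2710000 = 4.25683 ms; 2 hops → 8.51365 ms.
Propagation delays (d/s per hop): 120, 0.00713568 ms; sum = 120.007 ms.
Processing at 1 router(s): 1 × 1.8 ms = 1.8 ms.
End-to-end = 130 ms.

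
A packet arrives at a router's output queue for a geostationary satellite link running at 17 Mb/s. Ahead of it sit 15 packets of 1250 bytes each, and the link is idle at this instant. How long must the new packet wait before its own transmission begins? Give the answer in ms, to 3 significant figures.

Each queued packet: L/R = 10000/17000000 = 0.588235 ms.
15 queued → 8.82353 ms.
Queuing delay = 8.82 ms.

8.82 ms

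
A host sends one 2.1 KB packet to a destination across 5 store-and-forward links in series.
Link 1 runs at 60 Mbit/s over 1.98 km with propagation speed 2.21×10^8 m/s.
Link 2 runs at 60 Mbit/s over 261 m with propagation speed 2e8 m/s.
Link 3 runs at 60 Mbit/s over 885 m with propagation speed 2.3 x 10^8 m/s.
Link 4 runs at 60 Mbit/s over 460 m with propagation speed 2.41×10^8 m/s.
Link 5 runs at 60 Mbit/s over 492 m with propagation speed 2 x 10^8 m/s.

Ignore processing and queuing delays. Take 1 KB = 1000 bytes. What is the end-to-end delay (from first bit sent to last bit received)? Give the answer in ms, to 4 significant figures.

1.418 ms

L = 16800 bits.
Transmission delay per hop = L/R = 16800/60000000 = 0.28 ms; 5 hops → 1.4 ms.
Propagation delays (d/s per hop): 0.00895928, 0.001305, 0.00384783, 0.00190871, 0.00246 ms; sum = 0.0184808 ms.
End-to-end = 1.418 ms.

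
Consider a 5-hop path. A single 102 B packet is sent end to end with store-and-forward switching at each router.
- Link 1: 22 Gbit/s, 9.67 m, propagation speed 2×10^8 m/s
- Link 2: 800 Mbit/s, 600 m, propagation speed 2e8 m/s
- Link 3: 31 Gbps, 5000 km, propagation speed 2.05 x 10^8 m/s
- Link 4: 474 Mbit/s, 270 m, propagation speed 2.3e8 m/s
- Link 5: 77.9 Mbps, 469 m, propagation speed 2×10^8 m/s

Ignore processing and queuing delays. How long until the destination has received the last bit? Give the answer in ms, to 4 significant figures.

24.41 ms

L = 102 × 8 = 816 bits.
Transmission delays (L/R per hop): 3.70909e-05, 0.00102, 2.63226e-05, 0.00172152, 0.010475 ms; sum = 0.0132799 ms.
Propagation delays (d/s per hop): 4.835e-05, 0.003, 24.3902, 0.00117391, 0.002345 ms; sum = 24.3968 ms.
End-to-end = 24.41 ms.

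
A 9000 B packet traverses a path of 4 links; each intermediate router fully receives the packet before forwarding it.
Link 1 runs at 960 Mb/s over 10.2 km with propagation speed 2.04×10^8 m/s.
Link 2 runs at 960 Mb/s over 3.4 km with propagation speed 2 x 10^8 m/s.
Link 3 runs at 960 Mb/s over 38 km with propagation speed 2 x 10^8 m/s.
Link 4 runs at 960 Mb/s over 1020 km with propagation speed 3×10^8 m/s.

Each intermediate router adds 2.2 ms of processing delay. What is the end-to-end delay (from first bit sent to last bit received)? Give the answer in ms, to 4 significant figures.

10.56 ms

L = 9000 × 8 = 72000 bits.
Transmission delay per hop = L/R = 72000/960000000 = 0.075 ms; 4 hops → 0.3 ms.
Propagation delays (d/s per hop): 0.05, 0.017, 0.19, 3.4 ms; sum = 3.657 ms.
Processing at 3 router(s): 3 × 2.2 ms = 6.6 ms.
End-to-end = 10.56 ms.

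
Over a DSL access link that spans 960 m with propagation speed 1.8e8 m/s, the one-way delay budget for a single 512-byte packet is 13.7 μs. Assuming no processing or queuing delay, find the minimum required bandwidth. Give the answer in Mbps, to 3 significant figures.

490 Mbps

L = 4096 bits.
Propagation delay = 960 / 180000000 = 5.33333 μs.
Transmission budget = 13.7 − 5.33333 = 8.36667 μs.
R ≥ L / t_tx = 4096 bits / 8.36667e-06 s = 490 Mbps.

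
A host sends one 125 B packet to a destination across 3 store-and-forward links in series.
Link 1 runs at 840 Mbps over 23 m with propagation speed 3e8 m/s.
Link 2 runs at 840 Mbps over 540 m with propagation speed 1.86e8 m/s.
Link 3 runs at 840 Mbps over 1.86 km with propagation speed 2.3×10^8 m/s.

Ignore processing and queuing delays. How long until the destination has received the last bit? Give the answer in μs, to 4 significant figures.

L = 125 × 8 = 1000 bits.
Transmission delay per hop = L/R = 1000/840000000 = 1.19048 μs; 3 hops → 3.57143 μs.
Propagation delays (d/s per hop): 0.0766667, 2.90323, 8.08696 μs; sum = 11.0668 μs.
End-to-end = 14.64 μs.

14.64 μs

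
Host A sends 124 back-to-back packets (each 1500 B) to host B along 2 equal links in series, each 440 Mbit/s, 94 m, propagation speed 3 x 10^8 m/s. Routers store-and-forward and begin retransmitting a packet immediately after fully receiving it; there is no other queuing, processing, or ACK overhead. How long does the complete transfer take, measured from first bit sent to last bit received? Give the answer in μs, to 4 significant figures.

Per-hop transmission t_tx = L/R = 12000/440000000 = 27.2727 μs.
Per-hop propagation t_prop = 94/300000000 = 0.313333 μs.
Pipeline fill: first packet needs 2·t_tx to clear all hops; remaining 123 packets each add one t_tx.
Total = (2+124-1)·t_tx + 2·t_prop = 125·27.2727 + 2·0.313333 = 3410 μs.

3410 μs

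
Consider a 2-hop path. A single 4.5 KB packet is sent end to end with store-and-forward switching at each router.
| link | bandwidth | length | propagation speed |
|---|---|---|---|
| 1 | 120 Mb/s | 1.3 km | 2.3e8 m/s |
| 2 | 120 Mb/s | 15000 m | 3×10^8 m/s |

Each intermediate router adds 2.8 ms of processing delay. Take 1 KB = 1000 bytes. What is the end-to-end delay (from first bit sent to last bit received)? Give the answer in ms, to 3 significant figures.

L = 36000 bits.
Transmission delay per hop = L/R = 36000/120000000 = 0.3 ms; 2 hops → 0.6 ms.
Propagation delays (d/s per hop): 0.00565217, 0.05 ms; sum = 0.0556522 ms.
Processing at 1 router(s): 1 × 2.8 ms = 2.8 ms.
End-to-end = 3.46 ms.

3.46 ms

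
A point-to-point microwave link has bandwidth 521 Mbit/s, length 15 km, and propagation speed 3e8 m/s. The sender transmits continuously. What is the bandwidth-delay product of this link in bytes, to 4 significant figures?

Propagation delay = 15000 / 300000000 = 5e-05 s.
BDP = R × t_prop = 521000000 × 5e-05 = 26050 bits.
In bytes: 26050/8 = 3256 bytes.

3256 bytes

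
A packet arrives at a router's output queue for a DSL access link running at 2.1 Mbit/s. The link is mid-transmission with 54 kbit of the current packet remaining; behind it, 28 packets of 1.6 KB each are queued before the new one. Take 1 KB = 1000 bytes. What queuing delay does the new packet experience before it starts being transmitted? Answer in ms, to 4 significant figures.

Each queued packet: L/R = 12800/2100000 = 6.09524 ms.
28 queued → 170.667 ms.
Plus remaining 54000 bits of current packet: 25.7143 ms.
Queuing delay = 196.4 ms.

196.4 ms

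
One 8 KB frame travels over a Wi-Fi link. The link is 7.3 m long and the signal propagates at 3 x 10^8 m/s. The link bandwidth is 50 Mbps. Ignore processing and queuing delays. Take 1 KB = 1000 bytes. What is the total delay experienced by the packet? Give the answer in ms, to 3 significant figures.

L = 64000 bits.
Transmission delay = L/R = 64000 / 50000000 = 1.28 ms.
Propagation delay = d/s = 7.3 m / 300000000 m/s = 2.43333e-05 ms.
Total = 1.28 ms.

1.28 ms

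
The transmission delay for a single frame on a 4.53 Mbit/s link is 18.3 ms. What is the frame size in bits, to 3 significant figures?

82900 bits

L = R × t_tx = 4530000 b/s × 0.0183 s = 82899 bits.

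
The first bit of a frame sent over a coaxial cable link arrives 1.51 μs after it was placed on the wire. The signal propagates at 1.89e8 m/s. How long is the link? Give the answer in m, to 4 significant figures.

d = s × t_prop = 189000000 × 1.51e-06 = 285.4 m.

285.4 m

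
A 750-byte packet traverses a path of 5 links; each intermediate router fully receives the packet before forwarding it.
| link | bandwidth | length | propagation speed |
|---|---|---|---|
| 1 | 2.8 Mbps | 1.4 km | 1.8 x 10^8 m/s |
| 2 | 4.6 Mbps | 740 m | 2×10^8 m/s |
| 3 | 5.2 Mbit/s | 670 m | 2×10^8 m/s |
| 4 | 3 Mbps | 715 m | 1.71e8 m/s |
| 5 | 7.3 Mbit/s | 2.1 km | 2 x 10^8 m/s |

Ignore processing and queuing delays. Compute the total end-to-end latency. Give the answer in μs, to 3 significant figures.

L = 750 × 8 = 6000 bits.
Transmission delays (L/R per hop): 2142.86, 1304.35, 1153.85, 2000, 821.918 μs; sum = 7422.97 μs.
Propagation delays (d/s per hop): 7.77778, 3.7, 3.35, 4.18129, 10.5 μs; sum = 29.5091 μs.
End-to-end = 7450 μs.

7450 μs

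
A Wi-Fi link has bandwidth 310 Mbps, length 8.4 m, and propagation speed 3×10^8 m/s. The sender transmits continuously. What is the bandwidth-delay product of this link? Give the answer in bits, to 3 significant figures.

Propagation delay = 8.4 / 300000000 = 2.8e-08 s.
BDP = R × t_prop = 310000000 × 2.8e-08 = 8.68 bits.

8.68 bits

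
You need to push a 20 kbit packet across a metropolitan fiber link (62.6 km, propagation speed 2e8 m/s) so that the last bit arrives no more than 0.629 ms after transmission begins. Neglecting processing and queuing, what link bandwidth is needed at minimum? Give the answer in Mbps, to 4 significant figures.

63.29 Mbps

Propagation delay = 62600 / 200000000 = 0.313 ms.
Transmission budget = 0.629 − 0.313 = 0.316 ms.
R ≥ L / t_tx = 20000 bits / 0.000316 s = 63.29 Mbps.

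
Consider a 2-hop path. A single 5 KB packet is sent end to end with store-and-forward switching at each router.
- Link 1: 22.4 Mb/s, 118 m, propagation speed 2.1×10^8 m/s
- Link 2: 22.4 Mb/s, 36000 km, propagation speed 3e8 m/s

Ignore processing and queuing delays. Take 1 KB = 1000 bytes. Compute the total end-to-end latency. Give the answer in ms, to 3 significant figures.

124 ms

L = 40000 bits.
Transmission delay per hop = L/R = 40000/22400000 = 1.78571 ms; 2 hops → 3.57143 ms.
Propagation delays (d/s per hop): 0.000561905, 120 ms; sum = 120.001 ms.
End-to-end = 124 ms.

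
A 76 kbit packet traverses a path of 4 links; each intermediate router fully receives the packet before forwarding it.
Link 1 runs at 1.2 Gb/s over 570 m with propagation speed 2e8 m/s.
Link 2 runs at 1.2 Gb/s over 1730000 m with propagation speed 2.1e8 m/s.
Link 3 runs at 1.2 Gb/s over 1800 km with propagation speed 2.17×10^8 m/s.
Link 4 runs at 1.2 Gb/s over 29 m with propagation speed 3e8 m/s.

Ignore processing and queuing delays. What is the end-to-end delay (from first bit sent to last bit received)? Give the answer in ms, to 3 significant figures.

L = 76000 bits.
Transmission delay per hop = L/R = 76000/1200000000 = 0.0633333 ms; 4 hops → 0.253333 ms.
Propagation delays (d/s per hop): 0.00285, 8.2381, 8.29493, 9.66667e-05 ms; sum = 16.536 ms.
End-to-end = 16.8 ms.

16.8 ms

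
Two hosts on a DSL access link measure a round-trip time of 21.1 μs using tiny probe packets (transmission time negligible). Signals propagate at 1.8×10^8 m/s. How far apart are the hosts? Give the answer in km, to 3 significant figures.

One-way propagation = RTT/2 = 10.55 μs.
d = s × t = 180000000 × 1.055e-05 = 1.90 km.

1.90 km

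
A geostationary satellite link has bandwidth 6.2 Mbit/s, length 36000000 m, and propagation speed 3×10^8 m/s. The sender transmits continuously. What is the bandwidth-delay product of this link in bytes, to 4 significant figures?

93000 bytes

Propagation delay = 36000000 / 300000000 = 0.12 s.
BDP = R × t_prop = 6200000 × 0.12 = 744000 bits.
In bytes: 744000/8 = 93000 bytes.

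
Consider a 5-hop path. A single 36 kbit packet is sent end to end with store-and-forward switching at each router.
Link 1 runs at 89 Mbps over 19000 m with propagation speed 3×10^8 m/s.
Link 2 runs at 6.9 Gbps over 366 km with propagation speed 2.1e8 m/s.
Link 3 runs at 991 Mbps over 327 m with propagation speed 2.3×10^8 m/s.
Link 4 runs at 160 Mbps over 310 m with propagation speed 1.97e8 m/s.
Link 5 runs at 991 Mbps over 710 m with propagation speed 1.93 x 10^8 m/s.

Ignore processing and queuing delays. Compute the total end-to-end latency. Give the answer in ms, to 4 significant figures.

2.520 ms

L = 36000 bits.
Transmission delays (L/R per hop): 0.404494, 0.00521739, 0.0363269, 0.225, 0.0363269 ms; sum = 0.707366 ms.
Propagation delays (d/s per hop): 0.0633333, 1.74286, 0.00142174, 0.0015736, 0.00367876 ms; sum = 1.81286 ms.
End-to-end = 2.520 ms.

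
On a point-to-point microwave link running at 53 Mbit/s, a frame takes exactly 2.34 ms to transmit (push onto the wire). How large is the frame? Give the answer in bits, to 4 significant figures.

124000 bits

L = R × t_tx = 53000000 b/s × 0.00234 s = 124020 bits.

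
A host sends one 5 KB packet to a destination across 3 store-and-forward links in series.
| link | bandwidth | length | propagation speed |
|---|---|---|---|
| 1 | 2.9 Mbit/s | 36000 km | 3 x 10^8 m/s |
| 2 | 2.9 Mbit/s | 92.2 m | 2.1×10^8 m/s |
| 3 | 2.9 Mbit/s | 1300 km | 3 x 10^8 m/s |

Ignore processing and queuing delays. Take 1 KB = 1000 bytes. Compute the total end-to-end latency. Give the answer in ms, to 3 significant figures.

L = 40000 bits.
Transmission delay per hop = L/R = 40000/2900000 = 13.7931 ms; 3 hops → 41.3793 ms.
Propagation delays (d/s per hop): 120, 0.000439048, 4.33333 ms; sum = 124.334 ms.
End-to-end = 166 ms.

166 ms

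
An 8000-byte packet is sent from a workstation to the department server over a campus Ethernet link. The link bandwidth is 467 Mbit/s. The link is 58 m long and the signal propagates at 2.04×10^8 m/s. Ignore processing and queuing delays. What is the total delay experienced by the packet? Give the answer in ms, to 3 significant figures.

L = 8000 × 8 = 64000 bits.
Transmission delay = L/R = 64000 / 467000000 = 0.137045 ms.
Propagation delay = d/s = 58 m / 204000000 m/s = 0.000284314 ms.
Total = 0.137 ms.

0.137 ms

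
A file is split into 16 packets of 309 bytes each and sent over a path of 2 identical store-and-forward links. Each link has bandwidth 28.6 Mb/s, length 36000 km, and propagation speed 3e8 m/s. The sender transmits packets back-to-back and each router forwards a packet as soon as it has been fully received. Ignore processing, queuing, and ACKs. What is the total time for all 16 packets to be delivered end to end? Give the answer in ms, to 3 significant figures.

Per-hop transmission t_tx = L/R = 2472/28600000 = 0.0864336 ms.
Per-hop propagation t_prop = 36000000/300000000 = 120 ms.
Pipeline fill: first packet needs 2·t_tx to clear all hops; remaining 15 packets each add one t_tx.
Total = (2+16-1)·t_tx + 2·t_prop = 17·0.0864336 + 2·120 = 241 ms.

241 ms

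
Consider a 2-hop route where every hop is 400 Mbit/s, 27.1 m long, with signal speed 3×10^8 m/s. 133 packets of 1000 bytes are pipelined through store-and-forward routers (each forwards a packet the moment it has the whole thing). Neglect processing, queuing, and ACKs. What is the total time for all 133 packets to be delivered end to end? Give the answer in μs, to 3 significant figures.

Per-hop transmission t_tx = L/R = 8000/400000000 = 20 μs.
Per-hop propagation t_prop = 27.1/300000000 = 0.0903333 μs.
Pipeline fill: first packet needs 2·t_tx to clear all hops; remaining 132 packets each add one t_tx.
Total = (2+133-1)·t_tx + 2·t_prop = 134·20 + 2·0.0903333 = 2680 μs.

2680 μs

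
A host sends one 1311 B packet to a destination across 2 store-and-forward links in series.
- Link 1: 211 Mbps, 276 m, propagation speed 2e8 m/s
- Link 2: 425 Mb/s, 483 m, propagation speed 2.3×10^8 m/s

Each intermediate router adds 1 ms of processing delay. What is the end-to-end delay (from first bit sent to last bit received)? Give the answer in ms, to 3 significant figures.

L = 1311 × 8 = 10488 bits.
Transmission delays (L/R per hop): 0.0497062, 0.0246776 ms; sum = 0.0743838 ms.
Propagation delays (d/s per hop): 0.00138, 0.0021 ms; sum = 0.00348 ms.
Processing at 1 router(s): 1 × 1 ms = 1 ms.
End-to-end = 1.08 ms.

1.08 ms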